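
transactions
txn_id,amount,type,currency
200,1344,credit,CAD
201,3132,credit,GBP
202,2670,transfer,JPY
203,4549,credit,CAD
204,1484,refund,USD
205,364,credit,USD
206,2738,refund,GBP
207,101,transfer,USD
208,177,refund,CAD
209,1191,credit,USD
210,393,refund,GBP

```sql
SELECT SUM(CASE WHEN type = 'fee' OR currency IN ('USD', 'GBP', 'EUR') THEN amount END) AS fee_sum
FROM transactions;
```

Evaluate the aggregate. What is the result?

txn_id=200: ✗
txn_id=201: ✓ → 3132
txn_id=202: ✗
txn_id=203: ✗
txn_id=204: ✓ → 1484
txn_id=205: ✓ → 364
txn_id=206: ✓ → 2738
txn_id=207: ✓ → 101
txn_id=208: ✗
txn_id=209: ✓ → 1191
txn_id=210: ✓ → 393
fee_sum = 3132 + 1484 + 364 + 2738 + 101 + 1191 + 393 = 9403

9403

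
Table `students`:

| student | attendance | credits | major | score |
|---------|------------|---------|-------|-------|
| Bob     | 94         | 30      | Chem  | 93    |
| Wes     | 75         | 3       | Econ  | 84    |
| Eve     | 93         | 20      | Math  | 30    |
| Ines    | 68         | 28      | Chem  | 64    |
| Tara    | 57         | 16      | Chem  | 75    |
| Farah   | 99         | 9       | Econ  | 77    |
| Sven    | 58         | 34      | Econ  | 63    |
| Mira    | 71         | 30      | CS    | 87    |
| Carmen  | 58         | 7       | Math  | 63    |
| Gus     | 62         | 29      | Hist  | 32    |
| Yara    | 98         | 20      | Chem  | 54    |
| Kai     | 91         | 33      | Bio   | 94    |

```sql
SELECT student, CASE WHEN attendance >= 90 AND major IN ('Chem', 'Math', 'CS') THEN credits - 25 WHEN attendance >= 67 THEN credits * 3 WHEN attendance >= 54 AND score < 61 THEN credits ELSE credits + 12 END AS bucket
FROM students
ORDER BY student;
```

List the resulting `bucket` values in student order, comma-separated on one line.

5, 19, -5, 27, 29, 84, 99, 90, 46, 28, 9, -5

student=Bob: attendance >= 90 AND major IN ('Chem', 'Math', 'CS') → 5
student=Carmen: ELSE → 19
student=Eve: attendance >= 90 AND major IN ('Chem', 'Math', 'CS') → -5
student=Farah: attendance >= 67 → 27
student=Gus: attendance >= 54 AND score < 61 → 29
student=Ines: attendance >= 67 → 84
student=Kai: attendance >= 67 → 99
student=Mira: attendance >= 67 → 90
student=Sven: ELSE → 46
student=Tara: ELSE → 28
student=Wes: attendance >= 67 → 9
student=Yara: attendance >= 90 AND major IN ('Chem', 'Math', 'CS') → -5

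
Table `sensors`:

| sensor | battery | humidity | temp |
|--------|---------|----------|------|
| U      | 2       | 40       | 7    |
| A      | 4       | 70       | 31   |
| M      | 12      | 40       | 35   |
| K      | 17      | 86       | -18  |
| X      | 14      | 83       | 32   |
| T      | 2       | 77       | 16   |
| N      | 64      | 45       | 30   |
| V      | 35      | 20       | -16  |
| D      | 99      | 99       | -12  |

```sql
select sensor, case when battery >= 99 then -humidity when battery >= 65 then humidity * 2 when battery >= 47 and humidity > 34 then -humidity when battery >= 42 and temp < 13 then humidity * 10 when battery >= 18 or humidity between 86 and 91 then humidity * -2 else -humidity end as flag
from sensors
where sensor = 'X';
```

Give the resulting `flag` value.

-83

sensor = X: battery=14, humidity=83, temp=32.
battery >= 99 → false
battery >= 65 → false
battery >= 47 and humidity > 34 → false
battery >= 42 and temp < 13 → false
battery >= 18 or humidity between 86 and 91 → false
No prior WHEN matched → ELSE → -83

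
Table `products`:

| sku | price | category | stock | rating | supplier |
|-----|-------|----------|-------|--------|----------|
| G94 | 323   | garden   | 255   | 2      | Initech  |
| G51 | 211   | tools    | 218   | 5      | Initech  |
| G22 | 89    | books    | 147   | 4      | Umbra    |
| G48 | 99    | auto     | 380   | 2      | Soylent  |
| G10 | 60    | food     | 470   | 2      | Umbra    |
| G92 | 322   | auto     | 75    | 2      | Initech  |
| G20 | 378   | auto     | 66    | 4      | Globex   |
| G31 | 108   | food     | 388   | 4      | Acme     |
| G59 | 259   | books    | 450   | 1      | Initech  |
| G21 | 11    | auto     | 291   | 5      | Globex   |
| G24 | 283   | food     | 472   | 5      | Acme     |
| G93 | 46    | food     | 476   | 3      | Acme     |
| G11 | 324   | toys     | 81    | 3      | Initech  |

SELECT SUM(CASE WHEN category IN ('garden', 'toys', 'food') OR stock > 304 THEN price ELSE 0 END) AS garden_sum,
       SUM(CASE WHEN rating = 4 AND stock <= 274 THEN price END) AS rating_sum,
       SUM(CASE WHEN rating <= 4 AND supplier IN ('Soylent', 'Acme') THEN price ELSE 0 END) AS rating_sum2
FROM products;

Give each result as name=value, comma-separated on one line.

[garden_sum: category IN ('garden', 'toys', 'food') OR stock > 304]
sku=G94: ✓ → 323
sku=G51: ✗
sku=G22: ✗
sku=G48: ✓ → 99
sku=G10: ✓ → 60
sku=G92: ✗
sku=G20: ✗
sku=G31: ✓ → 108
sku=G59: ✓ → 259
sku=G21: ✗
sku=G24: ✓ → 283
sku=G93: ✓ → 46
sku=G11: ✓ → 324
garden_sum = 323 + 99 + 60 + 108 + 259 + 283 + 46 + 324 = 1502
—
[rating_sum: rating = 4 AND stock <= 274]
sku=G94: ✗
sku=G51: ✗
sku=G22: ✓ → 89
sku=G48: ✗
sku=G10: ✗
sku=G92: ✗
sku=G20: ✓ → 378
sku=G31: ✗
sku=G59: ✗
sku=G21: ✗
sku=G24: ✗
sku=G93: ✗
sku=G11: ✗
rating_sum = 89 + 378 = 467
—
[rating_sum2: rating <= 4 AND supplier IN ('Soylent', 'Acme')]
sku=G94: ✗
sku=G51: ✗
sku=G22: ✗
sku=G48: ✓ → 99
sku=G10: ✗
sku=G92: ✗
sku=G20: ✗
sku=G31: ✓ → 108
sku=G59: ✗
sku=G21: ✗
sku=G24: ✗
sku=G93: ✓ → 46
sku=G11: ✗
rating_sum2 = 99 + 108 + 46 = 253

garden_sum=1502, rating_sum=467, rating_sum2=253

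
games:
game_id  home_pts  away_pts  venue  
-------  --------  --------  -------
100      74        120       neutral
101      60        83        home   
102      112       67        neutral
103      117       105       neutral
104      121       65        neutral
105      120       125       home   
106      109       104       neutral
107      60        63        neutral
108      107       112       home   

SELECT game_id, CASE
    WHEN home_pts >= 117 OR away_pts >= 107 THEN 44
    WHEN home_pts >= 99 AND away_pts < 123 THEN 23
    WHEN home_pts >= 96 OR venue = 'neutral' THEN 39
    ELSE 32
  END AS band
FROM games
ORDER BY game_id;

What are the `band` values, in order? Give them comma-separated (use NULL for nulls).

game_id=100: home_pts >= 117 OR away_pts >= 107 → 44
game_id=101: ELSE → 32
game_id=102: home_pts >= 99 AND away_pts < 123 → 23
game_id=103: home_pts >= 117 OR away_pts >= 107 → 44
game_id=104: home_pts >= 117 OR away_pts >= 107 → 44
game_id=105: home_pts >= 117 OR away_pts >= 107 → 44
game_id=106: home_pts >= 99 AND away_pts < 123 → 23
game_id=107: home_pts >= 96 OR venue = 'neutral' → 39
game_id=108: home_pts >= 117 OR away_pts >= 107 → 44

44, 32, 23, 44, 44, 44, 23, 39, 44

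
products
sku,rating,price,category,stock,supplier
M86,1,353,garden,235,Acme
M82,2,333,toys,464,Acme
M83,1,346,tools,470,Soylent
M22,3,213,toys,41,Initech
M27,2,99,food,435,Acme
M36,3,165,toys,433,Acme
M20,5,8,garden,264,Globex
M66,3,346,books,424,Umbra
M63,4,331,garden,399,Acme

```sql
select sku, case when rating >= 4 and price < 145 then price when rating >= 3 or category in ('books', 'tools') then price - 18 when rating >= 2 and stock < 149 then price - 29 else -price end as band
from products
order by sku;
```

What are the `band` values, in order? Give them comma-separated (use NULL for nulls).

8, 195, -99, 147, 313, 328, -333, 328, -353

sku=M20: rating >= 4 and price < 145 → 8
sku=M22: rating >= 3 or category in ('books', 'tools') → 195
sku=M27: ELSE → -99
sku=M36: rating >= 3 or category in ('books', 'tools') → 147
sku=M63: rating >= 3 or category in ('books', 'tools') → 313
sku=M66: rating >= 3 or category in ('books', 'tools') → 328
sku=M82: ELSE → -333
sku=M83: rating >= 3 or category in ('books', 'tools') → 328
sku=M86: ELSE → -353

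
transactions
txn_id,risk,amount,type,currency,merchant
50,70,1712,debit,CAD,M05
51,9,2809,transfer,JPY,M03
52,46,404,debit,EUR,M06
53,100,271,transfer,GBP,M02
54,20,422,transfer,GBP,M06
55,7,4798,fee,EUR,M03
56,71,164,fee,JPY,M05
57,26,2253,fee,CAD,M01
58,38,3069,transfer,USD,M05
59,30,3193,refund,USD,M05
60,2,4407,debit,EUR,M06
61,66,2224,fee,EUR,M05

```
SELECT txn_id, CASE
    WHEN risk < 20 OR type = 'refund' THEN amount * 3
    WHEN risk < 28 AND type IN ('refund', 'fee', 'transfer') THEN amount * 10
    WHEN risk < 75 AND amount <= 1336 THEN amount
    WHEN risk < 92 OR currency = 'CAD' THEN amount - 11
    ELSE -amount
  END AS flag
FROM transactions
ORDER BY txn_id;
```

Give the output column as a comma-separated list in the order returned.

1701, 8427, 404, -271, 4220, 14394, 164, 22530, 3058, 9579, 13221, 2213

txn_id=50: risk < 92 OR currency = 'CAD' → 1701
txn_id=51: risk < 20 OR type = 'refund' → 8427
txn_id=52: risk < 75 AND amount <= 1336 → 404
txn_id=53: ELSE → -271
txn_id=54: risk < 28 AND type IN ('refund', 'fee', 'transfer') → 4220
txn_id=55: risk < 20 OR type = 'refund' → 14394
txn_id=56: risk < 75 AND amount <= 1336 → 164
txn_id=57: risk < 28 AND type IN ('refund', 'fee', 'transfer') → 22530
txn_id=58: risk < 92 OR currency = 'CAD' → 3058
txn_id=59: risk < 20 OR type = 'refund' → 9579
txn_id=60: risk < 20 OR type = 'refund' → 13221
txn_id=61: risk < 92 OR currency = 'CAD' → 2213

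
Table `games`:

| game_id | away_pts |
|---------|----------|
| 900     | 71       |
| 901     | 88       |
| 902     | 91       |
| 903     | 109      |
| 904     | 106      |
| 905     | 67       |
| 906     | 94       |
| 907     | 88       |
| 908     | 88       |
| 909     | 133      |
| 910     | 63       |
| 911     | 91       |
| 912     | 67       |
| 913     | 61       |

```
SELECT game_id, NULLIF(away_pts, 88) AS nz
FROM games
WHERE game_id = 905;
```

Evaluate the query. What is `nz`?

game_id = 905: away_pts=67.
away_pts=67 vs 88: differ → 67

67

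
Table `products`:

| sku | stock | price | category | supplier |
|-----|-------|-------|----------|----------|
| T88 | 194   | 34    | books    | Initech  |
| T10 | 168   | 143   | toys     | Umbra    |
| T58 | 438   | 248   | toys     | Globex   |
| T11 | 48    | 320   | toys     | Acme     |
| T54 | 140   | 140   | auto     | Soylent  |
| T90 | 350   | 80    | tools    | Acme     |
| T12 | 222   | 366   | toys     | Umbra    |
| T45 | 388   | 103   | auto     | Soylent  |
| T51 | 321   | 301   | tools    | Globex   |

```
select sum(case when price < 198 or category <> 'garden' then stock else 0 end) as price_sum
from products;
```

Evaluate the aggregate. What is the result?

2269

sku=T88: ✓ → 194
sku=T10: ✓ → 168
sku=T58: ✓ → 438
sku=T11: ✓ → 48
sku=T54: ✓ → 140
sku=T90: ✓ → 350
sku=T12: ✓ → 222
sku=T45: ✓ → 388
sku=T51: ✓ → 321
price_sum = 194 + 168 + 438 + 48 + 140 + 350 + 222 + 388 + 321 = 2269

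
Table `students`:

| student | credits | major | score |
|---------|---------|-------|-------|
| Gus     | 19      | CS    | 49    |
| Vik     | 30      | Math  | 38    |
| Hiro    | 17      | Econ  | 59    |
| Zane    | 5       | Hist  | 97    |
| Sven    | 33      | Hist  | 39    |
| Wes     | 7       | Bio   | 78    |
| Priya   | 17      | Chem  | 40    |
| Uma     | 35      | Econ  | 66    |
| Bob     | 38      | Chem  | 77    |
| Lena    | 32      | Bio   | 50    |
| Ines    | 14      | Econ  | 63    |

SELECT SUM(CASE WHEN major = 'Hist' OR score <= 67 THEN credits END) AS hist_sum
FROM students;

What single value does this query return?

student=Gus: ✓ → 19
student=Vik: ✓ → 30
student=Hiro: ✓ → 17
student=Zane: ✓ → 5
student=Sven: ✓ → 33
student=Wes: ✗
student=Priya: ✓ → 17
student=Uma: ✓ → 35
student=Bob: ✗
student=Lena: ✓ → 32
student=Ines: ✓ → 14
hist_sum = 19 + 30 + 17 + 5 + 33 + 17 + 35 + 32 + 14 = 202

202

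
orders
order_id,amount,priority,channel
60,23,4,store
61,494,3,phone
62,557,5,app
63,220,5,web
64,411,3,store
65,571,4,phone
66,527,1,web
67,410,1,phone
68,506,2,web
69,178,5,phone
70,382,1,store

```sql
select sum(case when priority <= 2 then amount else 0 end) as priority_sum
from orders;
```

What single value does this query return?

1825

order_id=60: ✗
order_id=61: ✗
order_id=62: ✗
order_id=63: ✗
order_id=64: ✗
order_id=65: ✗
order_id=66: ✓ → 527
order_id=67: ✓ → 410
order_id=68: ✓ → 506
order_id=69: ✗
order_id=70: ✓ → 382
priority_sum = 527 + 410 + 506 + 382 = 1825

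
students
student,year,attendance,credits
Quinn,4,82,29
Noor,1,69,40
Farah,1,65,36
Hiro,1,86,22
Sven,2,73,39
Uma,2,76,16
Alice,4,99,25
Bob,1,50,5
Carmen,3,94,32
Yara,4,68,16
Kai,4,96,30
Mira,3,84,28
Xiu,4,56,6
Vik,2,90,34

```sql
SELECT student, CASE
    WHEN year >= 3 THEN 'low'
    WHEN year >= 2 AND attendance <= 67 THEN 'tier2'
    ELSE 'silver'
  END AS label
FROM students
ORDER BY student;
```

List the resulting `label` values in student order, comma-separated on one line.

student=Alice: year >= 3 → low
student=Bob: ELSE → silver
student=Carmen: year >= 3 → low
student=Farah: ELSE → silver
student=Hiro: ELSE → silver
student=Kai: year >= 3 → low
student=Mira: year >= 3 → low
student=Noor: ELSE → silver
student=Quinn: year >= 3 → low
student=Sven: ELSE → silver
student=Uma: ELSE → silver
student=Vik: ELSE → silver
student=Xiu: year >= 3 → low
student=Yara: year >= 3 → low

low, silver, low, silver, silver, low, low, silver, low, silver, silver, silver, low, low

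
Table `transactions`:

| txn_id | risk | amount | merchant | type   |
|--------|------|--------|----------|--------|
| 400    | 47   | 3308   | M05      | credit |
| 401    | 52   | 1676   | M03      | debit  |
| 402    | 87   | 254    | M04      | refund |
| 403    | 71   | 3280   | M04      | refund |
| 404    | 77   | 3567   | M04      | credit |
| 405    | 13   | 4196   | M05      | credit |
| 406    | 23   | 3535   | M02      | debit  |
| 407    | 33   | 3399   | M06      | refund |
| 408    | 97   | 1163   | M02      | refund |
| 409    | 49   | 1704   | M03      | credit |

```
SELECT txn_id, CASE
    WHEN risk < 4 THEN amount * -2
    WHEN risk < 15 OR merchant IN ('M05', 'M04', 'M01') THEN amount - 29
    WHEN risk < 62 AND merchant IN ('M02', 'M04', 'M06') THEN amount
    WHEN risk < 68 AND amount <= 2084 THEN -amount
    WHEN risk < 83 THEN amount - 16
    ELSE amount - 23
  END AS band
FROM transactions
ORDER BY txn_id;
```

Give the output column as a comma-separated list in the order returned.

3279, -1676, 225, 3251, 3538, 4167, 3535, 3399, 1140, -1704

txn_id=400: risk < 15 OR merchant IN ('M05', 'M04', 'M01') → 3279
txn_id=401: risk < 68 AND amount <= 2084 → -1676
txn_id=402: risk < 15 OR merchant IN ('M05', 'M04', 'M01') → 225
txn_id=403: risk < 15 OR merchant IN ('M05', 'M04', 'M01') → 3251
txn_id=404: risk < 15 OR merchant IN ('M05', 'M04', 'M01') → 3538
txn_id=405: risk < 15 OR merchant IN ('M05', 'M04', 'M01') → 4167
txn_id=406: risk < 62 AND merchant IN ('M02', 'M04', 'M06') → 3535
txn_id=407: risk < 62 AND merchant IN ('M02', 'M04', 'M06') → 3399
txn_id=408: ELSE → 1140
txn_id=409: risk < 68 AND amount <= 2084 → -1704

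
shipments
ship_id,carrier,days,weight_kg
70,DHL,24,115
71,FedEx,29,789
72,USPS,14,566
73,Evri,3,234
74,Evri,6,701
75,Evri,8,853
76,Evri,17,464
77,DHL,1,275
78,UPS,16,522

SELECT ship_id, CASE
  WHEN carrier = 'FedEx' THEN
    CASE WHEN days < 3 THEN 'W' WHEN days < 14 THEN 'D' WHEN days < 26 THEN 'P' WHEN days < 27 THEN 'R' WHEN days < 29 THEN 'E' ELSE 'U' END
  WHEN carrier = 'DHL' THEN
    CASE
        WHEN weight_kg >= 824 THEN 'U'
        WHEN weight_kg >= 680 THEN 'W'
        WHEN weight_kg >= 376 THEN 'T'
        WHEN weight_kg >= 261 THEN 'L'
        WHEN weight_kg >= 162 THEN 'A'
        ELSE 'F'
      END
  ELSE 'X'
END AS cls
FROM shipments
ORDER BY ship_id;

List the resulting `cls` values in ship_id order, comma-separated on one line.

F, U, X, X, X, X, X, L, X

ship_id=70: carrier='DHL' → inner[ELSE] → F
ship_id=71: carrier='FedEx' → inner[ELSE] → U
ship_id=72: carrier='USPS' → outer ELSE → X
ship_id=73: carrier='Evri' → outer ELSE → X
ship_id=74: carrier='Evri' → outer ELSE → X
ship_id=75: carrier='Evri' → outer ELSE → X
ship_id=76: carrier='Evri' → outer ELSE → X
ship_id=77: carrier='DHL' → inner[weight_kg >= 261] → L
ship_id=78: carrier='UPS' → outer ELSE → X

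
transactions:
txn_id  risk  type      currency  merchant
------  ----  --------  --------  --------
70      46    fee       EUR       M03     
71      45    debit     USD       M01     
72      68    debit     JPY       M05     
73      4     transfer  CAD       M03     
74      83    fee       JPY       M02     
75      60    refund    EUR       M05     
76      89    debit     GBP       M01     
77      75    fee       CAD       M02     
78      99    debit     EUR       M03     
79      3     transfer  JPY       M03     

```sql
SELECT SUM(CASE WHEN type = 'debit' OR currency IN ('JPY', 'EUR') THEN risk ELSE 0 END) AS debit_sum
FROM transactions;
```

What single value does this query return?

txn_id=70: ✓ → 46
txn_id=71: ✓ → 45
txn_id=72: ✓ → 68
txn_id=73: ✗
txn_id=74: ✓ → 83
txn_id=75: ✓ → 60
txn_id=76: ✓ → 89
txn_id=77: ✗
txn_id=78: ✓ → 99
txn_id=79: ✓ → 3
debit_sum = 46 + 45 + 68 + 83 + 60 + 89 + 99 + 3 = 493

493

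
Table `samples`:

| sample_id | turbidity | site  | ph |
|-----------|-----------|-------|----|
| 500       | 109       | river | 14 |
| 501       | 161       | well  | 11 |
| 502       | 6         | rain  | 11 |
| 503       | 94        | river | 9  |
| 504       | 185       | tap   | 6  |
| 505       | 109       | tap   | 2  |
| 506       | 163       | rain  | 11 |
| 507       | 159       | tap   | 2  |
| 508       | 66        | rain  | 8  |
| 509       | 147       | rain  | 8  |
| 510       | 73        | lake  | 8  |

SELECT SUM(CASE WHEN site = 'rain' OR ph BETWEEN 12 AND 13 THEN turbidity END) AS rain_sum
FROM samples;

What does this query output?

sample_id=500: ✗
sample_id=501: ✗
sample_id=502: ✓ → 6
sample_id=503: ✗
sample_id=504: ✗
sample_id=505: ✗
sample_id=506: ✓ → 163
sample_id=507: ✗
sample_id=508: ✓ → 66
sample_id=509: ✓ → 147
sample_id=510: ✗
rain_sum = 6 + 163 + 66 + 147 = 382

382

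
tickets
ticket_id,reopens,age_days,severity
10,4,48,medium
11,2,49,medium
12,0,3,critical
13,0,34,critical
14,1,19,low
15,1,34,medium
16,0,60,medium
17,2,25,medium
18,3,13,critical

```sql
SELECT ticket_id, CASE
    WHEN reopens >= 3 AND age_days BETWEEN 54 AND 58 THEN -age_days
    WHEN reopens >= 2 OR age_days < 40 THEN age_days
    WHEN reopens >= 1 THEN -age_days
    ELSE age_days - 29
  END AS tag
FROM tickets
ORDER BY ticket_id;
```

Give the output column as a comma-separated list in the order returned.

48, 49, 3, 34, 19, 34, 31, 25, 13

ticket_id=10: reopens >= 2 OR age_days < 40 → 48
ticket_id=11: reopens >= 2 OR age_days < 40 → 49
ticket_id=12: reopens >= 2 OR age_days < 40 → 3
ticket_id=13: reopens >= 2 OR age_days < 40 → 34
ticket_id=14: reopens >= 2 OR age_days < 40 → 19
ticket_id=15: reopens >= 2 OR age_days < 40 → 34
ticket_id=16: ELSE → 31
ticket_id=17: reopens >= 2 OR age_days < 40 → 25
ticket_id=18: reopens >= 2 OR age_days < 40 → 13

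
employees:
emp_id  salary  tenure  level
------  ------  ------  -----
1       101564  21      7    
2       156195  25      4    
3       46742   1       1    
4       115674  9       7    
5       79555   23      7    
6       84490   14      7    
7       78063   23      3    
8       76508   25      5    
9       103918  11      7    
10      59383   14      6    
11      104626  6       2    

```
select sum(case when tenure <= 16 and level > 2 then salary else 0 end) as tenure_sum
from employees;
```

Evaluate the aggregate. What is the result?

363465

emp_id=1: ✗
emp_id=2: ✗
emp_id=3: ✗
emp_id=4: ✓ → 115674
emp_id=5: ✗
emp_id=6: ✓ → 84490
emp_id=7: ✗
emp_id=8: ✗
emp_id=9: ✓ → 103918
emp_id=10: ✓ → 59383
emp_id=11: ✗
tenure_sum = 115674 + 84490 + 103918 + 59383 = 363465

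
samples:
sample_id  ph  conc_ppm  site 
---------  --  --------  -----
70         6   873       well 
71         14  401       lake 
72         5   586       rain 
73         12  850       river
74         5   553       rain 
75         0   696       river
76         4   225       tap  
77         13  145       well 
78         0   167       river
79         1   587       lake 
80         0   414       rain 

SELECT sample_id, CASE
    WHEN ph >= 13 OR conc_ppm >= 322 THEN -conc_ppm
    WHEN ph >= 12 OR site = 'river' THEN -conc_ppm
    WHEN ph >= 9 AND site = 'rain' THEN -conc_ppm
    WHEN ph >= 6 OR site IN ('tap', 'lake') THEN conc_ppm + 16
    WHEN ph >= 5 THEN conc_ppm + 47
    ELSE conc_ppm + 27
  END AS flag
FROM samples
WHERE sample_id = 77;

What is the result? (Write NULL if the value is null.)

-145

sample_id = 77: ph=13, conc_ppm=145, site=well.
ph >= 13 OR conc_ppm >= 322 → true → -145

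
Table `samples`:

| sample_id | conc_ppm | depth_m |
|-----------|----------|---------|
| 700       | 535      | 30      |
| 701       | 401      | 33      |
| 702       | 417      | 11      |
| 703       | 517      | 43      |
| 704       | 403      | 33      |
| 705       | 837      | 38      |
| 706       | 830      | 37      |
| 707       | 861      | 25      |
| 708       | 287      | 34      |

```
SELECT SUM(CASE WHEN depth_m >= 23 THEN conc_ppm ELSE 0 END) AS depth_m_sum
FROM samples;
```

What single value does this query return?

4671

sample_id=700: ✓ → 535
sample_id=701: ✓ → 401
sample_id=702: ✗
sample_id=703: ✓ → 517
sample_id=704: ✓ → 403
sample_id=705: ✓ → 837
sample_id=706: ✓ → 830
sample_id=707: ✓ → 861
sample_id=708: ✓ → 287
depth_m_sum = 535 + 401 + 517 + 403 + 837 + 830 + 861 + 287 = 4671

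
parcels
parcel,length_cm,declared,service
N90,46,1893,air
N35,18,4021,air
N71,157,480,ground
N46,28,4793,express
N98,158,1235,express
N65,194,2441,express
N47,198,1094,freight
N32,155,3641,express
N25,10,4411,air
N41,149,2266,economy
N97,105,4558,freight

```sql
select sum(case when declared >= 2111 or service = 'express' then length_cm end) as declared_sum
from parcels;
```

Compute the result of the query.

parcel=N90: ✗
parcel=N35: ✓ → 18
parcel=N71: ✗
parcel=N46: ✓ → 28
parcel=N98: ✓ → 158
parcel=N65: ✓ → 194
parcel=N47: ✗
parcel=N32: ✓ → 155
parcel=N25: ✓ → 10
parcel=N41: ✓ → 149
parcel=N97: ✓ → 105
declared_sum = 18 + 28 + 158 + 194 + 155 + 10 + 149 + 105 = 817

817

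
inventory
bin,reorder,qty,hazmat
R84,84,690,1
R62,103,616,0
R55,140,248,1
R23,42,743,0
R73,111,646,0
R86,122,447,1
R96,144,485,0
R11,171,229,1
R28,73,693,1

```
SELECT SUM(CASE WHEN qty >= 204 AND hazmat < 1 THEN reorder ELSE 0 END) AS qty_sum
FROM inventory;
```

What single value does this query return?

bin=R84: ✗
bin=R62: ✓ → 103
bin=R55: ✗
bin=R23: ✓ → 42
bin=R73: ✓ → 111
bin=R86: ✗
bin=R96: ✓ → 144
bin=R11: ✗
bin=R28: ✗
qty_sum = 103 + 42 + 111 + 144 = 400

400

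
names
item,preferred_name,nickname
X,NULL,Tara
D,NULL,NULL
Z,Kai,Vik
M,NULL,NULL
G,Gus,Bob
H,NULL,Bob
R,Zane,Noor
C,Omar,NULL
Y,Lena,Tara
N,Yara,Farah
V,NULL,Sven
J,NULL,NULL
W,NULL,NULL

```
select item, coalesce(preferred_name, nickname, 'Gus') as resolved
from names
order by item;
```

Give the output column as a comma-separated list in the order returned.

Omar, Gus, Gus, Bob, Gus, Gus, Yara, Zane, Sven, Gus, Tara, Lena, Kai

item=C: preferred_name=Omar → Omar
item=D: preferred_name=NULL, nickname=NULL, → literal Gus → Gus
item=G: preferred_name=Gus → Gus
item=H: preferred_name=NULL, nickname=Bob → Bob
item=J: preferred_name=NULL, nickname=NULL, → literal Gus → Gus
item=M: preferred_name=NULL, nickname=NULL, → literal Gus → Gus
item=N: preferred_name=Yara → Yara
item=R: preferred_name=Zane → Zane
item=V: preferred_name=NULL, nickname=Sven → Sven
item=W: preferred_name=NULL, nickname=NULL, → literal Gus → Gus
item=X: preferred_name=NULL, nickname=Tara → Tara
item=Y: preferred_name=Lena → Lena
item=Z: preferred_name=Kai → Kai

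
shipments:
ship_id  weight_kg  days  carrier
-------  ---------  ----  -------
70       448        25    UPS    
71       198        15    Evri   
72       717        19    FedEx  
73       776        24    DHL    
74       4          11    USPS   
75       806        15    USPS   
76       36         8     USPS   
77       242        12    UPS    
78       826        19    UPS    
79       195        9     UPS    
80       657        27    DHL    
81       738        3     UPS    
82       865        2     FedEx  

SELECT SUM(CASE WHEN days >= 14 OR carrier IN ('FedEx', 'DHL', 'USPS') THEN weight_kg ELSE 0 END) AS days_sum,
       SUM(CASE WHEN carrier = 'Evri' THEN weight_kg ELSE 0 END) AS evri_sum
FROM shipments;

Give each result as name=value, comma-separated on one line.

[days_sum: days >= 14 OR carrier IN ('FedEx', 'DHL', 'USPS')]
ship_id=70: ✓ → 448
ship_id=71: ✓ → 198
ship_id=72: ✓ → 717
ship_id=73: ✓ → 776
ship_id=74: ✓ → 4
ship_id=75: ✓ → 806
ship_id=76: ✓ → 36
ship_id=77: ✗
ship_id=78: ✓ → 826
ship_id=79: ✗
ship_id=80: ✓ → 657
ship_id=81: ✗
ship_id=82: ✓ → 865
days_sum = 448 + 198 + 717 + 776 + 4 + 806 + 36 + 826 + 657 + 865 = 5333
—
[evri_sum: carrier = 'Evri']
ship_id=70: ✗
ship_id=71: ✓ → 198
ship_id=72: ✗
ship_id=73: ✗
ship_id=74: ✗
ship_id=75: ✗
ship_id=76: ✗
ship_id=77: ✗
ship_id=78: ✗
ship_id=79: ✗
ship_id=80: ✗
ship_id=81: ✗
ship_id=82: ✗
evri_sum = 198

days_sum=5333, evri_sum=198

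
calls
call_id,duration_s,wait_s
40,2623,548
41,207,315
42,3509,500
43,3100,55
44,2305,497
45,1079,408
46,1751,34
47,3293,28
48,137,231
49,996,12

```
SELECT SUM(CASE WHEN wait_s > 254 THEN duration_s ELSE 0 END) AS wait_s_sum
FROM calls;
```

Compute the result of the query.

9723

call_id=40: ✓ → 2623
call_id=41: ✓ → 207
call_id=42: ✓ → 3509
call_id=43: ✗
call_id=44: ✓ → 2305
call_id=45: ✓ → 1079
call_id=46: ✗
call_id=47: ✗
call_id=48: ✗
call_id=49: ✗
wait_s_sum = 2623 + 207 + 3509 + 2305 + 1079 = 9723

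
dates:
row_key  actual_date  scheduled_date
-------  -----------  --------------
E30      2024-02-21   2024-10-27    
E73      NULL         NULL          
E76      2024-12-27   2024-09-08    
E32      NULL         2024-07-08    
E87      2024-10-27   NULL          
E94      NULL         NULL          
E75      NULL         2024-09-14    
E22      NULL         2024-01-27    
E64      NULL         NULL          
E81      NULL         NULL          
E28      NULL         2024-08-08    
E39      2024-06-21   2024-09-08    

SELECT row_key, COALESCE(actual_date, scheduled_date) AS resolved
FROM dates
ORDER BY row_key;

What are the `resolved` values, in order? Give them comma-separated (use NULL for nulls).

row_key=E22: actual_date=NULL, scheduled_date=2024-01-27 → 2024-01-27
row_key=E28: actual_date=NULL, scheduled_date=2024-08-08 → 2024-08-08
row_key=E30: actual_date=2024-02-21 → 2024-02-21
row_key=E32: actual_date=NULL, scheduled_date=2024-07-08 → 2024-07-08
row_key=E39: actual_date=2024-06-21 → 2024-06-21
row_key=E64: actual_date=NULL, scheduled_date=NULL (all NULL) → NULL
row_key=E73: actual_date=NULL, scheduled_date=NULL (all NULL) → NULL
row_key=E75: actual_date=NULL, scheduled_date=2024-09-14 → 2024-09-14
row_key=E76: actual_date=2024-12-27 → 2024-12-27
row_key=E81: actual_date=NULL, scheduled_date=NULL (all NULL) → NULL
row_key=E87: actual_date=2024-10-27 → 2024-10-27
row_key=E94: actual_date=NULL, scheduled_date=NULL (all NULL) → NULL

2024-01-27, 2024-08-08, 2024-02-21, 2024-07-08, 2024-06-21, NULL, NULL, 2024-09-14, 2024-12-27, NULL, 2024-10-27, NULL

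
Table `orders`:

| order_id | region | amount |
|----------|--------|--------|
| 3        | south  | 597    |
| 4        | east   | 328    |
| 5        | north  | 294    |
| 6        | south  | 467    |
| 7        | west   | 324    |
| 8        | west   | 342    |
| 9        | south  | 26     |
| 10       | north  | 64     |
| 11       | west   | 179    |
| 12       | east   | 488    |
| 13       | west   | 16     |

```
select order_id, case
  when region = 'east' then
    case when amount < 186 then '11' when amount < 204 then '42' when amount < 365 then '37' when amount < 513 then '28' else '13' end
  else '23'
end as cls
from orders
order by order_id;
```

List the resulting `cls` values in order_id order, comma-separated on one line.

order_id=3: region='south' → outer ELSE → 23
order_id=4: region='east' → inner[amount < 365] → 37
order_id=5: region='north' → outer ELSE → 23
order_id=6: region='south' → outer ELSE → 23
order_id=7: region='west' → outer ELSE → 23
order_id=8: region='west' → outer ELSE → 23
order_id=9: region='south' → outer ELSE → 23
order_id=10: region='north' → outer ELSE → 23
order_id=11: region='west' → outer ELSE → 23
order_id=12: region='east' → inner[amount < 513] → 28
order_id=13: region='west' → outer ELSE → 23

23, 37, 23, 23, 23, 23, 23, 23, 23, 28, 23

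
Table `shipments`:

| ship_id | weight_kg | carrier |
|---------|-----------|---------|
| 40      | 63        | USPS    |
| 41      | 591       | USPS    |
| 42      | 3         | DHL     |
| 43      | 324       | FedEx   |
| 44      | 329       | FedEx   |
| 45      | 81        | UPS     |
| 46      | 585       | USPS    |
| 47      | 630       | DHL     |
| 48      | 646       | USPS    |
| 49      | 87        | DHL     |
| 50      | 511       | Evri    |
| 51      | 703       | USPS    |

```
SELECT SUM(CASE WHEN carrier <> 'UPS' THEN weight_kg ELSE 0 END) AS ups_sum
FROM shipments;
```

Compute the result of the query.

4472

ship_id=40: ✓ → 63
ship_id=41: ✓ → 591
ship_id=42: ✓ → 3
ship_id=43: ✓ → 324
ship_id=44: ✓ → 329
ship_id=45: ✗
ship_id=46: ✓ → 585
ship_id=47: ✓ → 630
ship_id=48: ✓ → 646
ship_id=49: ✓ → 87
ship_id=50: ✓ → 511
ship_id=51: ✓ → 703
ups_sum = 63 + 591 + 3 + 324 + 329 + 585 + 630 + 646 + 87 + 511 + 703 = 4472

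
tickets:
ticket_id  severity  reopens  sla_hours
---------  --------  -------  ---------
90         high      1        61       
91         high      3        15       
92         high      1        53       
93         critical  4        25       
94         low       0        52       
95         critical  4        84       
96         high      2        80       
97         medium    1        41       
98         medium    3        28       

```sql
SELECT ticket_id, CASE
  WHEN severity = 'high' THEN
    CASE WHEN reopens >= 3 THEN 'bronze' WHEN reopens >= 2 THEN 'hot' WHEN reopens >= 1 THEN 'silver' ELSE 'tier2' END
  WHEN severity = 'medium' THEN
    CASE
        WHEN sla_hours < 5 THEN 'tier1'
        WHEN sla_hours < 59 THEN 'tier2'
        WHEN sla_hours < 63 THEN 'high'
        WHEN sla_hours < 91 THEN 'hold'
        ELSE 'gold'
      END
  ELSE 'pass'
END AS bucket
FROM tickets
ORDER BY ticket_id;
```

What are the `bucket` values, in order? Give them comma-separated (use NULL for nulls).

ticket_id=90: severity='high' → inner[reopens >= 1] → silver
ticket_id=91: severity='high' → inner[reopens >= 3] → bronze
ticket_id=92: severity='high' → inner[reopens >= 1] → silver
ticket_id=93: severity='critical' → outer ELSE → pass
ticket_id=94: severity='low' → outer ELSE → pass
ticket_id=95: severity='critical' → outer ELSE → pass
ticket_id=96: severity='high' → inner[reopens >= 2] → hot
ticket_id=97: severity='medium' → inner[sla_hours < 59] → tier2
ticket_id=98: severity='medium' → inner[sla_hours < 59] → tier2

silver, bronze, silver, pass, pass, pass, hot, tier2, tier2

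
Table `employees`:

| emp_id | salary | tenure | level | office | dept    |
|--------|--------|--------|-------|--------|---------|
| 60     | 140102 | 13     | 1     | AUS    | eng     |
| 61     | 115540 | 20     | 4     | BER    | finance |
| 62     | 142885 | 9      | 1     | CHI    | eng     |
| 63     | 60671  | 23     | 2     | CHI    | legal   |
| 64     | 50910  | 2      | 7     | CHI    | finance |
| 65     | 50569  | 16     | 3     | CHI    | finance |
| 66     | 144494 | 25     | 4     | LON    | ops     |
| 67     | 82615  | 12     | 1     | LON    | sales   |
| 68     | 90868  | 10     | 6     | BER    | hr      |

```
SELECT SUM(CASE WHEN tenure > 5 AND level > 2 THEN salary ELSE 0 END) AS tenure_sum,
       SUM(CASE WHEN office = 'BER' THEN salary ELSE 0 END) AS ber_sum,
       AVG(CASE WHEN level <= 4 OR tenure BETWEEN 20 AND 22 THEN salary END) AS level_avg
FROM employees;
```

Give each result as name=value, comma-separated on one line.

[tenure_sum: tenure > 5 AND level > 2]
emp_id=60: ✗
emp_id=61: ✓ → 115540
emp_id=62: ✗
emp_id=63: ✗
emp_id=64: ✗
emp_id=65: ✓ → 50569
emp_id=66: ✓ → 144494
emp_id=67: ✗
emp_id=68: ✓ → 90868
tenure_sum = 115540 + 50569 + 144494 + 90868 = 401471
—
[ber_sum: office = 'BER']
emp_id=60: ✗
emp_id=61: ✓ → 115540
emp_id=62: ✗
emp_id=63: ✗
emp_id=64: ✗
emp_id=65: ✗
emp_id=66: ✗
emp_id=67: ✗
emp_id=68: ✓ → 90868
ber_sum = 115540 + 90868 = 206408
—
[level_avg: level <= 4 OR tenure BETWEEN 20 AND 22]
emp_id=60: ✓ → 140102
emp_id=61: ✓ → 115540
emp_id=62: ✓ → 142885
emp_id=63: ✓ → 60671
emp_id=64: ✗
emp_id=65: ✓ → 50569
emp_id=66: ✓ → 144494
emp_id=67: ✓ → 82615
emp_id=68: ✗
level_avg = (140102 + 115540 + 142885 + 60671 + 50569 + 144494 + 82615) / 7 = 105268

tenure_sum=401471, ber_sum=206408, level_avg=105268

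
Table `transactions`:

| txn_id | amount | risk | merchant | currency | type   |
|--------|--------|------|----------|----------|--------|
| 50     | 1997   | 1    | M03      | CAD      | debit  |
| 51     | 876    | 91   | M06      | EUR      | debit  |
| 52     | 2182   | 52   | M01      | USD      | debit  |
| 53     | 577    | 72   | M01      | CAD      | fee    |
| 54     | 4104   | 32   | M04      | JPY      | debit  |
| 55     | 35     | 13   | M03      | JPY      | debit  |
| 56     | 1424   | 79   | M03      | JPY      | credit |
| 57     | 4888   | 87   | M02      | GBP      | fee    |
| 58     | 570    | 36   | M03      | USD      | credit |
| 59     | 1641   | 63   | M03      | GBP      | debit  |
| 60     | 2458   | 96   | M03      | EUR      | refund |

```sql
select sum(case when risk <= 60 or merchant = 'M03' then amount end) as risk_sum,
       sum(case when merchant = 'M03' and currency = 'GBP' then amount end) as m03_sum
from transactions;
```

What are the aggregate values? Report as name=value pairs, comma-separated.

[risk_sum: risk <= 60 or merchant = 'M03']
txn_id=50: ✓ → 1997
txn_id=51: ✗
txn_id=52: ✓ → 2182
txn_id=53: ✗
txn_id=54: ✓ → 4104
txn_id=55: ✓ → 35
txn_id=56: ✓ → 1424
txn_id=57: ✗
txn_id=58: ✓ → 570
txn_id=59: ✓ → 1641
txn_id=60: ✓ → 2458
risk_sum = 1997 + 2182 + 4104 + 35 + 1424 + 570 + 1641 + 2458 = 14411
—
[m03_sum: merchant = 'M03' and currency = 'GBP']
txn_id=50: ✗
txn_id=51: ✗
txn_id=52: ✗
txn_id=53: ✗
txn_id=54: ✗
txn_id=55: ✗
txn_id=56: ✗
txn_id=57: ✗
txn_id=58: ✗
txn_id=59: ✓ → 1641
txn_id=60: ✗
m03_sum = 1641

risk_sum=14411, m03_sum=1641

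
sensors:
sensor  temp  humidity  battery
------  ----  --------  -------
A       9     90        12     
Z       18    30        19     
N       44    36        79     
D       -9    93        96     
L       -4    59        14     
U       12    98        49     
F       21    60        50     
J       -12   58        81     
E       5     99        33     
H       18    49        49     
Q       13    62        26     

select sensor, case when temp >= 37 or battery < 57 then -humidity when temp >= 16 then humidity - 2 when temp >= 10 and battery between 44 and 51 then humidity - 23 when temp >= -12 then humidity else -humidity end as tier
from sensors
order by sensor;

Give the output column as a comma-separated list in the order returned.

sensor=A: temp >= 37 or battery < 57 → -90
sensor=D: temp >= -12 → 93
sensor=E: temp >= 37 or battery < 57 → -99
sensor=F: temp >= 37 or battery < 57 → -60
sensor=H: temp >= 37 or battery < 57 → -49
sensor=J: temp >= -12 → 58
sensor=L: temp >= 37 or battery < 57 → -59
sensor=N: temp >= 37 or battery < 57 → -36
sensor=Q: temp >= 37 or battery < 57 → -62
sensor=U: temp >= 37 or battery < 57 → -98
sensor=Z: temp >= 37 or battery < 57 → -30

-90, 93, -99, -60, -49, 58, -59, -36, -62, -98, -30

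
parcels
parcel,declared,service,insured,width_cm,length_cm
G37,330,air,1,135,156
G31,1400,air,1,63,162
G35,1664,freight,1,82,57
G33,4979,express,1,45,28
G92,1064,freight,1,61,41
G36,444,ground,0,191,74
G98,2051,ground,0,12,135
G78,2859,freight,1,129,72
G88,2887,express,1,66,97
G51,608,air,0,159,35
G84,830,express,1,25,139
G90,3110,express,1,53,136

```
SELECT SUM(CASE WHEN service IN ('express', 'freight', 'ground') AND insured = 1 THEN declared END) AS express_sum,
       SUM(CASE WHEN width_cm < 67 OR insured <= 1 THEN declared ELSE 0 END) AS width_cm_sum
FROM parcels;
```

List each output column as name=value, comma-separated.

express_sum=17393, width_cm_sum=22226

[express_sum: service IN ('express', 'freight', 'ground') AND insured = 1]
parcel=G37: ✗
parcel=G31: ✗
parcel=G35: ✓ → 1664
parcel=G33: ✓ → 4979
parcel=G92: ✓ → 1064
parcel=G36: ✗
parcel=G98: ✗
parcel=G78: ✓ → 2859
parcel=G88: ✓ → 2887
parcel=G51: ✗
parcel=G84: ✓ → 830
parcel=G90: ✓ → 3110
express_sum = 1664 + 4979 + 1064 + 2859 + 2887 + 830 + 3110 = 17393
—
[width_cm_sum: width_cm < 67 OR insured <= 1]
parcel=G37: ✓ → 330
parcel=G31: ✓ → 1400
parcel=G35: ✓ → 1664
parcel=G33: ✓ → 4979
parcel=G92: ✓ → 1064
parcel=G36: ✓ → 444
parcel=G98: ✓ → 2051
parcel=G78: ✓ → 2859
parcel=G88: ✓ → 2887
parcel=G51: ✓ → 608
parcel=G84: ✓ → 830
parcel=G90: ✓ → 3110
width_cm_sum = 330 + 1400 + 1664 + 4979 + 1064 + 444 + 2051 + 2859 + 2887 + 608 + 830 + 3110 = 22226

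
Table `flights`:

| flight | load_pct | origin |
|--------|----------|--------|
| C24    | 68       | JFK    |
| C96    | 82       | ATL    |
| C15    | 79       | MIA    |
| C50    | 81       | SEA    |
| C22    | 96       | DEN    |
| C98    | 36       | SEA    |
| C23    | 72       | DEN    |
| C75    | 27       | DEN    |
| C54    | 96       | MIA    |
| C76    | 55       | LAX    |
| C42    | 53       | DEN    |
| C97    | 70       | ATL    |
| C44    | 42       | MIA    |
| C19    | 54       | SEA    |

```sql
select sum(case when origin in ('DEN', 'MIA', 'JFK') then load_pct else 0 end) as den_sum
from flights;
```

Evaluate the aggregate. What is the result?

flight=C24: ✓ → 68
flight=C96: ✗
flight=C15: ✓ → 79
flight=C50: ✗
flight=C22: ✓ → 96
flight=C98: ✗
flight=C23: ✓ → 72
flight=C75: ✓ → 27
flight=C54: ✓ → 96
flight=C76: ✗
flight=C42: ✓ → 53
flight=C97: ✗
flight=C44: ✓ → 42
flight=C19: ✗
den_sum = 68 + 79 + 96 + 72 + 27 + 96 + 53 + 42 = 533

533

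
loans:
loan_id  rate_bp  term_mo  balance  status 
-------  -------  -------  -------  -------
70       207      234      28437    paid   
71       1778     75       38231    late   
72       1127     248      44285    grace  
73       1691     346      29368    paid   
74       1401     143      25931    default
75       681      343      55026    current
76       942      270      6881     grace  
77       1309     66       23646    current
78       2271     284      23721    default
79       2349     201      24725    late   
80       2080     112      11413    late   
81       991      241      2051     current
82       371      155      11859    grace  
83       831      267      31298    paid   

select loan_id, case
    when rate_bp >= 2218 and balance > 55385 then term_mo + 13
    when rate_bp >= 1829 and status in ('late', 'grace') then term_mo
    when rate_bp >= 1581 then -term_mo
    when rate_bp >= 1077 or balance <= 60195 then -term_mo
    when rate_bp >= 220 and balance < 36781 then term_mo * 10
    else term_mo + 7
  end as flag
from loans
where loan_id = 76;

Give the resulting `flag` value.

loan_id = 76: rate_bp=942, term_mo=270, balance=6881, status=grace.
rate_bp >= 2218 and balance > 55385 → false
rate_bp >= 1829 and status in ('late', 'grace') → false
rate_bp >= 1581 → false
rate_bp >= 1077 or balance <= 60195 → true → -270

-270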